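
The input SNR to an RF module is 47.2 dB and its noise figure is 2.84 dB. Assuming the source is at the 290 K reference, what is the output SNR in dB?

By definition F = SNR_in/SNR_out, so in dB: SNR_out = SNR_in − NF
SNR_out = 47.2 − 2.84 = 44.36 dB

44.36 dB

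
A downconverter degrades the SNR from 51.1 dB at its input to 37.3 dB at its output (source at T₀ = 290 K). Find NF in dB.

NF (dB) = SNR_in(dB) − SNR_out(dB) when the source is at T₀
NF = 51.1 − 37.3 = 13.8 dB

13.8 dB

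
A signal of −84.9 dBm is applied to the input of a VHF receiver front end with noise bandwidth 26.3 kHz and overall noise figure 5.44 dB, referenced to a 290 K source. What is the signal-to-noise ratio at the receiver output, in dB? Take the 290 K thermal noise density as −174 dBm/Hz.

39.5 dB

Noise floor: N = −174 + 10 log₁₀(B) + NF
10 log₁₀(2.63×10⁴) = 44.2 dB
N = −174 + 44.2 + 5.44 = −124.36 dBm
SNR = P_sig − N = −84.9 − (−124.36) = 39.46 dB → 39.5 dB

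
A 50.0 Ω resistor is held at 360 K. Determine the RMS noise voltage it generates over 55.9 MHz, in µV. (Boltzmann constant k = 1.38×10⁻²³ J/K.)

7.45 µV

V_n = √(4kTRB)
4kTRB = 4 × 1.38×10⁻²³ × 360 × 5.00×10¹ × 5.59×10⁷ = 5.55×10⁻¹¹ V²
V_n = √(5.55×10⁻¹¹) = 7.45×10⁻⁶ V = 7.45 µV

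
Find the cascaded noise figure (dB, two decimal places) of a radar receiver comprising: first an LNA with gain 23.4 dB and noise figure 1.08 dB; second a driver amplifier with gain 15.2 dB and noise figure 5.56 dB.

1.12 dB

Convert to linear (a loss of L dB is a gain of −L dB): F_i = 10^(NF_i/10), G_i = 10^(G_i,dB/10)
  Stage 1: F_1 = 10^(1.08/10) = 1.282, G_1 = 10^(23.4/10) = 218.8
  Stage 2: F_2 = 10^(5.56/10) = 3.597, G_2 = 10^(15.2/10) = 33.11
Friis cascade:
  F = 1.282 + (3.597 − 1)/218.8 = 1.294
NF = 10 log₁₀(1.294) = 1.12 dB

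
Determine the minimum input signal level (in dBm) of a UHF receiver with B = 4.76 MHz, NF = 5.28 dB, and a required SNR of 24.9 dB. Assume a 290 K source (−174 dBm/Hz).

Sensitivity = −174 + 10 log₁₀(B) + NF + SNR_min
= −174 + 66.78 + 5.28 + 24.9
= −77.04 dBm → −77.0 dBm

−77.0 dBm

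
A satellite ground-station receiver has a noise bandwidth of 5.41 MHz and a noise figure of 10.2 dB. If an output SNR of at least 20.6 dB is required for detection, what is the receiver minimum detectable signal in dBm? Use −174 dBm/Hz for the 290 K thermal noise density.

Sensitivity = −174 + 10 log₁₀(B) + NF + SNR_min
= −174 + 67.33 + 10.2 + 20.6
= −75.87 dBm → −75.9 dBm

−75.9 dBm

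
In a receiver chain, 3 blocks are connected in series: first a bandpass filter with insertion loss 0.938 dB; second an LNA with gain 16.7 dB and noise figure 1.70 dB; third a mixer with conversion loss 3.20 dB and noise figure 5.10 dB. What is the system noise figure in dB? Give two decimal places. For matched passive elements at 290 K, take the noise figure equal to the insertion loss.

Convert to linear (a loss of L dB is a gain of −L dB): F_i = 10^(NF_i/10), G_i = 10^(G_i,dB/10)
  Stage 1: F_1 = 10^(0.938/10) = 1.241, G_1 = 10^(−0.938/10) = 0.8057
  Stage 2: F_2 = 10^(1.70/10) = 1.479, G_2 = 10^(16.7/10) = 46.77
  Stage 3: F_3 = 10^(5.10/10) = 3.236, G_3 = 10^(−3.20/10) = 0.4786
Friis cascade:
  F = 1.241 + (1.479 − 1)/0.8057 + (3.236 − 1)/37.69 = 1.895
NF = 10 log₁₀(1.895) = 2.78 dB

2.78 dB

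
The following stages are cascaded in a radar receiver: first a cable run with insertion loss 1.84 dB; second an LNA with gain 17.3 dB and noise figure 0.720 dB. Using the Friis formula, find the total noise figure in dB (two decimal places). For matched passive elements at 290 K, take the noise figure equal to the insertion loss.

2.56 dB

Convert to linear (a loss of L dB is a gain of −L dB): F_i = 10^(NF_i/10), G_i = 10^(G_i,dB/10)
  Stage 1: F_1 = 10^(1.84/10) = 1.528, G_1 = 10^(−1.84/10) = 0.6546
  Stage 2: F_2 = 10^(0.720/10) = 1.180, G_2 = 10^(17.3/10) = 53.70
Friis cascade:
  F = 1.528 + (1.180 − 1)/0.6546 = 1.803
NF = 10 log₁₀(1.803) = 2.56 dB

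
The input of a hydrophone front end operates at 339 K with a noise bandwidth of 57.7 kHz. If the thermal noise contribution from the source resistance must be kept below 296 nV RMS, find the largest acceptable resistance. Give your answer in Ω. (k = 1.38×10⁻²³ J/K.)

Johnson–Nyquist: V_n = √(4kTRB) ⇒ R = V_n² / (4kTB)
4kTB = 4 × 1.38×10⁻²³ × 339 × 5.77×10⁴ = 1.08×10⁻¹⁵
R = (2.96×10⁻⁷)² / 1.08×10⁻¹⁵ = 8.11×10¹ Ω = 81.1 Ω

81.1 Ω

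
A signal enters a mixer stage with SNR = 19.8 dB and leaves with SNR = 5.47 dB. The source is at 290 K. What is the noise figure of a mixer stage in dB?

NF (dB) = SNR_in(dB) − SNR_out(dB) when the source is at T₀
NF = 19.8 − 5.47 = 14.33 dB

14.33 dB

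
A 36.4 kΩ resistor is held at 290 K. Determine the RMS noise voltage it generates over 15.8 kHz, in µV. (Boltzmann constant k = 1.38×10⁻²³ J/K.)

3.03 µV

V_n = √(4kTRB)
4kTRB = 4 × 1.38×10⁻²³ × 290 × 3.64×10⁴ × 1.58×10⁴ = 9.21×10⁻¹² V²
V_n = √(9.21×10⁻¹²) = 3.03×10⁻⁶ V = 3.03 µV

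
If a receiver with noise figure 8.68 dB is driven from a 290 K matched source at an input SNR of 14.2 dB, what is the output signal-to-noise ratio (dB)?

5.52 dB

By definition F = SNR_in/SNR_out, so in dB: SNR_out = SNR_in − NF
SNR_out = 14.2 − 8.68 = 5.52 dB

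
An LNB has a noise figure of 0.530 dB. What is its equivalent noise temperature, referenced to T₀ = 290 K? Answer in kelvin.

F = 10^(0.530/10) = 1.1298
T_e = (F − 1)·T₀ = (1.1298 − 1) × 290 = 37.6 K

37.6 K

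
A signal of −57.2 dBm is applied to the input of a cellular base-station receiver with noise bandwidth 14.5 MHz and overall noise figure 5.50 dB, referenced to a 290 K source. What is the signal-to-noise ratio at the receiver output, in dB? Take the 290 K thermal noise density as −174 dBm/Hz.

39.7 dB

Noise floor: N = −174 + 10 log₁₀(B) + NF
10 log₁₀(1.45×10⁷) = 71.61 dB
N = −174 + 71.61 + 5.50 = −96.89 dBm
SNR = P_sig − N = −57.2 − (−96.89) = 39.69 dB → 39.7 dB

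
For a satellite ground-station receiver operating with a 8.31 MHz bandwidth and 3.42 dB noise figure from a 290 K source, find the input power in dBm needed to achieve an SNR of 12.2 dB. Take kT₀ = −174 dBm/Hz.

Sensitivity = −174 + 10 log₁₀(B) + NF + SNR_min
= −174 + 69.2 + 3.42 + 12.2
= −89.18 dBm → −89.2 dBm

−89.2 dBm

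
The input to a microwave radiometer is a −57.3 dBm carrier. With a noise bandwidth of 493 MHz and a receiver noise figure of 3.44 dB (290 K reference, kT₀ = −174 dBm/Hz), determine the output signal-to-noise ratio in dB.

Noise floor: N = −174 + 10 log₁₀(B) + NF
10 log₁₀(4.93×10⁸) = 86.93 dB
N = −174 + 86.93 + 3.44 = −83.63 dBm
SNR = P_sig − N = −57.3 − (−83.63) = 26.33 dB → 26.3 dB

26.3 dB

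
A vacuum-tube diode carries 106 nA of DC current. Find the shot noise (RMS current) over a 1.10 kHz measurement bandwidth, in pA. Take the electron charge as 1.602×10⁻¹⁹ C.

6.11 pA

I_n = √(2qI·B)
2qI·B = 2 × 1.602×10⁻¹⁹ × 1.06×10⁻⁷ × 1.10×10³ = 3.74×10⁻²³ A²
I_n = √(3.74×10⁻²³) = 6.11×10⁻¹² A = 6.11 pA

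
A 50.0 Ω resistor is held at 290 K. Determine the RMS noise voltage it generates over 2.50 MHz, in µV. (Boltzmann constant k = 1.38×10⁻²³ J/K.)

1.41 µV

V_n = √(4kTRB)
4kTRB = 4 × 1.38×10⁻²³ × 290 × 5.00×10¹ × 2.50×10⁶ = 2.00×10⁻¹² V²
V_n = √(2.00×10⁻¹²) = 1.41×10⁻⁶ V = 1.41 µV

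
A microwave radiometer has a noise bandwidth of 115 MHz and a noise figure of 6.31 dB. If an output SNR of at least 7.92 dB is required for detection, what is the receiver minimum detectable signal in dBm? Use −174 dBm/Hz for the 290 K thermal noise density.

Sensitivity = −174 + 10 log₁₀(B) + NF + SNR_min
= −174 + 80.61 + 6.31 + 7.92
= −79.16 dBm → −79.2 dBm

−79.2 dBm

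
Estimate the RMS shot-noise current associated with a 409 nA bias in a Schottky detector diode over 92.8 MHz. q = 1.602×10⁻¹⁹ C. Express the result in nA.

I_n = √(2qI·B)
2qI·B = 2 × 1.602×10⁻¹⁹ × 4.09×10⁻⁷ × 9.28×10⁷ = 1.22×10⁻¹⁷ A²
I_n = √(1.22×10⁻¹⁷) = 3.49×10⁻⁹ A = 3.49 nA

3.49 nA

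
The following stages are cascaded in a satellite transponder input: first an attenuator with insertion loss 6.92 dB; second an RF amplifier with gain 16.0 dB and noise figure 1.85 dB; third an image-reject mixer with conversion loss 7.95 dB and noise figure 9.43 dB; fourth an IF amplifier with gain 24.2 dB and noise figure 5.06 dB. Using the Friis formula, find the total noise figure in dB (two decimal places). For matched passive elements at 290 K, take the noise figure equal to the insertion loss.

10.08 dB

Convert to linear (a loss of L dB is a gain of −L dB): F_i = 10^(NF_i/10), G_i = 10^(G_i,dB/10)
  Stage 1: F_1 = 10^(6.92/10) = 4.920, G_1 = 10^(−6.92/10) = 0.2032
  Stage 2: F_2 = 10^(1.85/10) = 1.531, G_2 = 10^(16.0/10) = 39.81
  Stage 3: F_3 = 10^(9.43/10) = 8.770, G_3 = 10^(−7.95/10) = 0.1603
  Stage 4: F_4 = 10^(5.06/10) = 3.206, G_4 = 10^(24.2/10) = 263.0
Friis cascade:
  F = 4.920 + (1.531 − 1)/0.2032 + (8.770 − 1)/8.091 + (3.206 − 1)/1.297 = 10.19
NF = 10 log₁₀(10.19) = 10.08 dB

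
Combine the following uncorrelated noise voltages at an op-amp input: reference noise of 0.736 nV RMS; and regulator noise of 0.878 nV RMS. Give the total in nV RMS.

Uncorrelated sources add in power (mean-square): V_tot = √(ΣV_i²)
V_tot = √[(7.36×10⁻¹⁰)² + (8.78×10⁻¹⁰)²] = 1.15×10⁻⁹ V = 1.15 nV

1.15 nV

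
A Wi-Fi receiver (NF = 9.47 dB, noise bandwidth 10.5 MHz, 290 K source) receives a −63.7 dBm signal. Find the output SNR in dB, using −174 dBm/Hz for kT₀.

Noise floor: N = −174 + 10 log₁₀(B) + NF
10 log₁₀(1.05×10⁷) = 70.21 dB
N = −174 + 70.21 + 9.47 = −94.32 dBm
SNR = P_sig − N = −63.7 − (−94.32) = 30.62 dB → 30.6 dB

30.6 dB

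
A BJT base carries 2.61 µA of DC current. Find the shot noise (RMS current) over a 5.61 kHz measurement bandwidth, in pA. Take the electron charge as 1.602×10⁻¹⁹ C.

68.5 pA

I_n = √(2qI·B)
2qI·B = 2 × 1.602×10⁻¹⁹ × 2.61×10⁻⁶ × 5.61×10³ = 4.69×10⁻²¹ A²
I_n = √(4.69×10⁻²¹) = 6.85×10⁻¹¹ A = 68.5 pA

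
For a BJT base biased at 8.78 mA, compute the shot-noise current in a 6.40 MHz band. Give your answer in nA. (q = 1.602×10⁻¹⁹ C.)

I_n = √(2qI·B)
2qI·B = 2 × 1.602×10⁻¹⁹ × 8.78×10⁻³ × 6.40×10⁶ = 1.80×10⁻¹⁴ A²
I_n = √(1.80×10⁻¹⁴) = 1.34×10⁻⁷ A = 134 nA

134 nA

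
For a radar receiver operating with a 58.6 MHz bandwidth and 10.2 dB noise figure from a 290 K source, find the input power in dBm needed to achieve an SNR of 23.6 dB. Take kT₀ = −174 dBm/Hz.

Sensitivity = −174 + 10 log₁₀(B) + NF + SNR_min
= −174 + 77.68 + 10.2 + 23.6
= −62.52 dBm → −62.5 dBm

−62.5 dBm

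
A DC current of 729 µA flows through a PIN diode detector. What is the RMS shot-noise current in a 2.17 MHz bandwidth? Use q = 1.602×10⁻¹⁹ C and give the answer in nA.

I_n = √(2qI·B)
2qI·B = 2 × 1.602×10⁻¹⁹ × 7.29×10⁻⁴ × 2.17×10⁶ = 5.07×10⁻¹⁶ A²
I_n = √(5.07×10⁻¹⁶) = 2.25×10⁻⁸ A = 22.5 nA

22.5 nA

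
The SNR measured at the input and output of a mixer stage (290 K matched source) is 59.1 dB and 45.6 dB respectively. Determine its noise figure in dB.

NF (dB) = SNR_in(dB) − SNR_out(dB) when the source is at T₀
NF = 59.1 − 45.6 = 13.5 dB

13.5 dB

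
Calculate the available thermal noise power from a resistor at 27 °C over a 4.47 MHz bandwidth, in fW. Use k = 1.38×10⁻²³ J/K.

T = 27 °C + 273.15 = 300.15 K
P_n = kTB = 1.38×10⁻²³ × 300.15 × 4.47×10⁶ = 1.85×10⁻¹⁴ W = 18.5 fW

18.5 fW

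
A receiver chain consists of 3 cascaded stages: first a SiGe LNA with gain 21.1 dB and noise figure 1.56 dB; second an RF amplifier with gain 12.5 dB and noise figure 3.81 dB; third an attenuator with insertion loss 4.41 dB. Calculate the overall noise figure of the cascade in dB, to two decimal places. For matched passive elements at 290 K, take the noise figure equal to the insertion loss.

Convert to linear (a loss of L dB is a gain of −L dB): F_i = 10^(NF_i/10), G_i = 10^(G_i,dB/10)
  Stage 1: F_1 = 10^(1.56/10) = 1.432, G_1 = 10^(21.1/10) = 128.8
  Stage 2: F_2 = 10^(3.81/10) = 2.404, G_2 = 10^(12.5/10) = 17.78
  Stage 3: F_3 = 10^(4.41/10) = 2.761, G_3 = 10^(−4.41/10) = 0.3622
Friis cascade:
  F = 1.432 + (2.404 − 1)/128.8 + (2.761 − 1)/2291 = 1.444
NF = 10 log₁₀(1.444) = 1.60 dB

1.60 dB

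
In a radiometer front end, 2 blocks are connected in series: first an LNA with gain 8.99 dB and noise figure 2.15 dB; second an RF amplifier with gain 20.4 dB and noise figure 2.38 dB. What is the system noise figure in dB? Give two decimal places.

Convert to linear (a loss of L dB is a gain of −L dB): F_i = 10^(NF_i/10), G_i = 10^(G_i,dB/10)
  Stage 1: F_1 = 10^(2.15/10) = 1.641, G_1 = 10^(8.99/10) = 7.925
  Stage 2: F_2 = 10^(2.38/10) = 1.730, G_2 = 10^(20.4/10) = 109.6
Friis cascade:
  F = 1.641 + (1.730 − 1)/7.925 = 1.733
NF = 10 log₁₀(1.733) = 2.39 dB

2.39 dB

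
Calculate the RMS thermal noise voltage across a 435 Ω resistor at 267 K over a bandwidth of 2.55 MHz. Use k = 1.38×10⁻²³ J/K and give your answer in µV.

4.04 µV

V_n = √(4kTRB)
4kTRB = 4 × 1.38×10⁻²³ × 267 × 4.35×10² × 2.55×10⁶ = 1.63×10⁻¹¹ V²
V_n = √(1.63×10⁻¹¹) = 4.04×10⁻⁶ V = 4.04 µV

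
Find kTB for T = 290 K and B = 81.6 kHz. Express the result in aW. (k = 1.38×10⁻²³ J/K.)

P_n = kTB = 1.38×10⁻²³ × 290 × 8.16×10⁴ = 3.27×10⁻¹⁶ W = 327 aW

327 aW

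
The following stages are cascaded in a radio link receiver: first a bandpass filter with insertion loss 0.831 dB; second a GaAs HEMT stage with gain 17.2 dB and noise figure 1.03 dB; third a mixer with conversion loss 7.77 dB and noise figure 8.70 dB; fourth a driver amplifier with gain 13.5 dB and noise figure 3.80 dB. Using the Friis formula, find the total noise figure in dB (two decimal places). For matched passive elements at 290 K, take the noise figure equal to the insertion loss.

Convert to linear (a loss of L dB is a gain of −L dB): F_i = 10^(NF_i/10), G_i = 10^(G_i,dB/10)
  Stage 1: F_1 = 10^(0.831/10) = 1.211, G_1 = 10^(−0.831/10) = 0.8258
  Stage 2: F_2 = 10^(1.03/10) = 1.268, G_2 = 10^(17.2/10) = 52.48
  Stage 3: F_3 = 10^(8.70/10) = 7.413, G_3 = 10^(−7.77/10) = 0.1671
  Stage 4: F_4 = 10^(3.80/10) = 2.399, G_4 = 10^(13.5/10) = 22.39
Friis cascade:
  F = 1.211 + (1.268 − 1)/0.8258 + (7.413 − 1)/43.34 + (2.399 − 1)/7.243 = 1.876
NF = 10 log₁₀(1.876) = 2.73 dB

2.73 dB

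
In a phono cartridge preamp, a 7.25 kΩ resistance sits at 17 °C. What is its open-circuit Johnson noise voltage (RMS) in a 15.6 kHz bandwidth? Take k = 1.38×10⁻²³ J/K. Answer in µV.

T = 17 °C + 273.15 = 290.15 K
V_n = √(4kTRB)
4kTRB = 4 × 1.38×10⁻²³ × 290.15 × 7.25×10³ × 1.56×10⁴ = 1.81×10⁻¹² V²
V_n = √(1.81×10⁻¹²) = 1.35×10⁻⁶ V = 1.35 µV

1.35 µV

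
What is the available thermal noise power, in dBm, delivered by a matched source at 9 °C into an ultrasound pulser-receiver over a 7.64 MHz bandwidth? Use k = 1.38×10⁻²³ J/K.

T = 9 °C + 273.15 = 282.15 K
P_n = kTB = 1.38×10⁻²³ × 282.15 × 7.64×10⁶ = 2.97×10⁻¹⁴ W
In dBm: 10 log₁₀(2.97×10⁻¹⁴ / 10⁻³) = −105.3 dBm

−105.3 dBm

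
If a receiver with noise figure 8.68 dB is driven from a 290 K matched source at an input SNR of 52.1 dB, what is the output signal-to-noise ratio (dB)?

43.42 dB

By definition F = SNR_in/SNR_out, so in dB: SNR_out = SNR_in − NF
SNR_out = 52.1 − 8.68 = 43.42 dB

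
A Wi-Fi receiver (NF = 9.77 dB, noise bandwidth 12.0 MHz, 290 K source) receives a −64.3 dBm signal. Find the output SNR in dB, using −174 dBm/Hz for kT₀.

Noise floor: N = −174 + 10 log₁₀(B) + NF
10 log₁₀(1.20×10⁷) = 70.79 dB
N = −174 + 70.79 + 9.77 = −93.44 dBm
SNR = P_sig − N = −64.3 − (−93.44) = 29.14 dB → 29.1 dB

29.1 dB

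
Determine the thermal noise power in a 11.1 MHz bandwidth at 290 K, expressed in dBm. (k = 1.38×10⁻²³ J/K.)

P_n = kTB = 1.38×10⁻²³ × 290 × 1.11×10⁷ = 4.44×10⁻¹⁴ W
In dBm: 10 log₁₀(4.44×10⁻¹⁴ / 10⁻³) = −103.5 dBm

−103.5 dBm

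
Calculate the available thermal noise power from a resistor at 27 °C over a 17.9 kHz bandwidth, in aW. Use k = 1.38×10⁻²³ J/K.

74.1 aW

T = 27 °C + 273.15 = 300.15 K
P_n = kTB = 1.38×10⁻²³ × 300.15 × 1.79×10⁴ = 7.41×10⁻¹⁷ W = 74.1 aW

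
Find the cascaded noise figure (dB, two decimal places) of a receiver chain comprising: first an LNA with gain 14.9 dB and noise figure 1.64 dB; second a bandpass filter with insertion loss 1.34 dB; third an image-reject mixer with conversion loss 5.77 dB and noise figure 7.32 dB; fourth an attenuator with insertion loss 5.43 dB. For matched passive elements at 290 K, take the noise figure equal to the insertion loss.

Convert to linear (a loss of L dB is a gain of −L dB): F_i = 10^(NF_i/10), G_i = 10^(G_i,dB/10)
  Stage 1: F_1 = 10^(1.64/10) = 1.459, G_1 = 10^(14.9/10) = 30.90
  Stage 2: F_2 = 10^(1.34/10) = 1.361, G_2 = 10^(−1.34/10) = 0.7345
  Stage 3: F_3 = 10^(7.32/10) = 5.395, G_3 = 10^(−5.77/10) = 0.2649
  Stage 4: F_4 = 10^(5.43/10) = 3.491, G_4 = 10^(−5.43/10) = 0.2864
Friis cascade:
  F = 1.459 + (1.361 − 1)/30.90 + (5.395 − 1)/22.70 + (3.491 − 1)/6.012 = 2.079
NF = 10 log₁₀(2.079) = 3.18 dB

3.18 dB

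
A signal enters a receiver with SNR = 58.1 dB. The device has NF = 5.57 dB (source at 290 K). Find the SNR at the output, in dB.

52.53 dB

By definition F = SNR_in/SNR_out, so in dB: SNR_out = SNR_in − NF
SNR_out = 58.1 − 5.57 = 52.53 dB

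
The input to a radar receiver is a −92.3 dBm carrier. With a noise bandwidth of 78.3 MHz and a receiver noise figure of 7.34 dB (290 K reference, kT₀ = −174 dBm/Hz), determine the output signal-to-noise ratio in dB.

Noise floor: N = −174 + 10 log₁₀(B) + NF
10 log₁₀(7.83×10⁷) = 78.94 dB
N = −174 + 78.94 + 7.34 = −87.72 dBm
SNR = P_sig − N = −92.3 − (−87.72) = −4.58 dB → −4.6 dB

−4.6 dB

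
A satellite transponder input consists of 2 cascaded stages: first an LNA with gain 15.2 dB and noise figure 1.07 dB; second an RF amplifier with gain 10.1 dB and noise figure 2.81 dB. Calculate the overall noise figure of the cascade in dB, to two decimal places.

1.16 dB

Convert to linear (a loss of L dB is a gain of −L dB): F_i = 10^(NF_i/10), G_i = 10^(G_i,dB/10)
  Stage 1: F_1 = 10^(1.07/10) = 1.279, G_1 = 10^(15.2/10) = 33.11
  Stage 2: F_2 = 10^(2.81/10) = 1.910, G_2 = 10^(10.1/10) = 10.23
Friis cascade:
  F = 1.279 + (1.910 − 1)/33.11 = 1.307
NF = 10 log₁₀(1.307) = 1.16 dB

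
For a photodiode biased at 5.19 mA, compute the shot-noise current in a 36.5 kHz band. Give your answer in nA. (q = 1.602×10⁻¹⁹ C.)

7.79 nA

I_n = √(2qI·B)
2qI·B = 2 × 1.602×10⁻¹⁹ × 5.19×10⁻³ × 3.65×10⁴ = 6.07×10⁻¹⁷ A²
I_n = √(6.07×10⁻¹⁷) = 7.79×10⁻⁹ A = 7.79 nA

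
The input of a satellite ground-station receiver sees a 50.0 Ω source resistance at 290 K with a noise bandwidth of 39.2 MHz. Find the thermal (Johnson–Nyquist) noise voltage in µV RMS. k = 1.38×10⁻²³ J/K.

5.60 µV

V_n = √(4kTRB)
4kTRB = 4 × 1.38×10⁻²³ × 290 × 5.00×10¹ × 3.92×10⁷ = 3.14×10⁻¹¹ V²
V_n = √(3.14×10⁻¹¹) = 5.60×10⁻⁶ V = 5.60 µV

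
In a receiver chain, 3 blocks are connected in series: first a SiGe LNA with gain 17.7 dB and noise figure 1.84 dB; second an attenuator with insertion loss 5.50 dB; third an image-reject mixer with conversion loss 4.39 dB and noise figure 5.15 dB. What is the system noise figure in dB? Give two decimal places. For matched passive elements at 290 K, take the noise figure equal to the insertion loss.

Convert to linear (a loss of L dB is a gain of −L dB): F_i = 10^(NF_i/10), G_i = 10^(G_i,dB/10)
  Stage 1: F_1 = 10^(1.84/10) = 1.528, G_1 = 10^(17.7/10) = 58.88
  Stage 2: F_2 = 10^(5.50/10) = 3.548, G_2 = 10^(−5.50/10) = 0.2818
  Stage 3: F_3 = 10^(5.15/10) = 3.273, G_3 = 10^(−4.39/10) = 0.3639
Friis cascade:
  F = 1.528 + (3.548 − 1)/58.88 + (3.273 − 1)/16.60 = 1.708
NF = 10 log₁₀(1.708) = 2.32 dB

2.32 dB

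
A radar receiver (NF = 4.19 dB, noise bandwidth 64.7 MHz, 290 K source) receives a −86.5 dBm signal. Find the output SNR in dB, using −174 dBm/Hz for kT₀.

5.2 dB

Noise floor: N = −174 + 10 log₁₀(B) + NF
10 log₁₀(6.47×10⁷) = 78.11 dB
N = −174 + 78.11 + 4.19 = −91.70 dBm
SNR = P_sig − N = −86.5 − (−91.70) = 5.20 dB → 5.2 dB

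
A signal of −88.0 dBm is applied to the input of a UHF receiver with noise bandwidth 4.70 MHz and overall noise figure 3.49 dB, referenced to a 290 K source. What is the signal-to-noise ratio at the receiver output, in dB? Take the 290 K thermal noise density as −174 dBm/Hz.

15.8 dB

Noise floor: N = −174 + 10 log₁₀(B) + NF
10 log₁₀(4.70×10⁶) = 66.72 dB
N = −174 + 66.72 + 3.49 = −103.79 dBm
SNR = P_sig − N = −88.0 − (−103.79) = 15.79 dB → 15.8 dB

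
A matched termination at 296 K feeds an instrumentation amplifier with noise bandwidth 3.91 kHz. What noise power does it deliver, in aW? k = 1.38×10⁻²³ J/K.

P_n = kTB = 1.38×10⁻²³ × 296 × 3.91×10³ = 1.60×10⁻¹⁷ W = 16.0 aW

16.0 aW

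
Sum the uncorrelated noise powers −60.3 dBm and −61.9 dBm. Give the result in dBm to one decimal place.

−58.0 dBm

Convert to linear, add, convert back:
P₁ = 9.33×10⁻¹⁰ W, P₂ = 6.46×10⁻¹⁰ W
P_tot = 1.58×10⁻⁹ W → 10 log₁₀(P_tot / 10⁻³) = −58.0 dBm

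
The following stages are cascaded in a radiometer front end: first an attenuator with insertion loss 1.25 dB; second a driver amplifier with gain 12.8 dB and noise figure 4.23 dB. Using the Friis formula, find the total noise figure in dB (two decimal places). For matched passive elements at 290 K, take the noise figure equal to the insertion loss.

5.48 dB

Convert to linear (a loss of L dB is a gain of −L dB): F_i = 10^(NF_i/10), G_i = 10^(G_i,dB/10)
  Stage 1: F_1 = 10^(1.25/10) = 1.334, G_1 = 10^(−1.25/10) = 0.7499
  Stage 2: F_2 = 10^(4.23/10) = 2.649, G_2 = 10^(12.8/10) = 19.05
Friis cascade:
  F = 1.334 + (2.649 − 1)/0.7499 = 3.532
NF = 10 log₁₀(3.532) = 5.48 dB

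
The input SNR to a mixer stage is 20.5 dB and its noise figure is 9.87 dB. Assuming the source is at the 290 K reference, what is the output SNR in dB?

By definition F = SNR_in/SNR_out, so in dB: SNR_out = SNR_in − NF
SNR_out = 20.5 − 9.87 = 10.63 dB

10.63 dB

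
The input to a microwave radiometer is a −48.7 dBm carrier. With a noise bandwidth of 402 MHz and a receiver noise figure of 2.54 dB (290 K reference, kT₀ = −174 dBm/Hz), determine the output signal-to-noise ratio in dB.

Noise floor: N = −174 + 10 log₁₀(B) + NF
10 log₁₀(4.02×10⁸) = 86.04 dB
N = −174 + 86.04 + 2.54 = −85.42 dBm
SNR = P_sig − N = −48.7 − (−85.42) = 36.72 dB → 36.7 dB

36.7 dB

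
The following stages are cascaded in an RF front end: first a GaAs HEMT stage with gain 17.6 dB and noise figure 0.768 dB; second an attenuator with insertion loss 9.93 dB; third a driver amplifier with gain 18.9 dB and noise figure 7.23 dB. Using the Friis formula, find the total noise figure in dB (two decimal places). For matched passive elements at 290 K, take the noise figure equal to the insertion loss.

3.18 dB

Convert to linear (a loss of L dB is a gain of −L dB): F_i = 10^(NF_i/10), G_i = 10^(G_i,dB/10)
  Stage 1: F_1 = 10^(0.768/10) = 1.193, G_1 = 10^(17.6/10) = 57.54
  Stage 2: F_2 = 10^(9.93/10) = 9.840, G_2 = 10^(−9.93/10) = 0.1016
  Stage 3: F_3 = 10^(7.23/10) = 5.284, G_3 = 10^(18.9/10) = 77.62
Friis cascade:
  F = 1.193 + (9.840 − 1)/57.54 + (5.284 − 1)/5.848 = 2.080
NF = 10 log₁₀(2.080) = 3.18 dB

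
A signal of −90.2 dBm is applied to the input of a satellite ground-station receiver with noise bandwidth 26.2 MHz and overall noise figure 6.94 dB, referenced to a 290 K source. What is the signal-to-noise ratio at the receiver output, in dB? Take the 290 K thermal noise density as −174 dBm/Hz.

Noise floor: N = −174 + 10 log₁₀(B) + NF
10 log₁₀(2.62×10⁷) = 74.18 dB
N = −174 + 74.18 + 6.94 = −92.88 dBm
SNR = P_sig − N = −90.2 − (−92.88) = 2.68 dB → 2.7 dB

2.7 dB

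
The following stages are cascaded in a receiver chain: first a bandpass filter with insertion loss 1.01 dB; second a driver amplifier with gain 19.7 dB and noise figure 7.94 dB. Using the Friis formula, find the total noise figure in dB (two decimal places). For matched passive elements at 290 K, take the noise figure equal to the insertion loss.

Convert to linear (a loss of L dB is a gain of −L dB): F_i = 10^(NF_i/10), G_i = 10^(G_i,dB/10)
  Stage 1: F_1 = 10^(1.01/10) = 1.262, G_1 = 10^(−1.01/10) = 0.7925
  Stage 2: F_2 = 10^(7.94/10) = 6.223, G_2 = 10^(19.7/10) = 93.33
Friis cascade:
  F = 1.262 + (6.223 − 1)/0.7925 = 7.852
NF = 10 log₁₀(7.852) = 8.95 dB

8.95 dB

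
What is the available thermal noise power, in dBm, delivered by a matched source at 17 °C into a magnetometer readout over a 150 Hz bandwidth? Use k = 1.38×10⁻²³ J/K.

T = 17 °C + 273.15 = 290.15 K
P_n = kTB = 1.38×10⁻²³ × 290.15 × 1.50×10² = 6.01×10⁻¹⁹ W
In dBm: 10 log₁₀(6.01×10⁻¹⁹ / 10⁻³) = −152.2 dBm

−152.2 dBm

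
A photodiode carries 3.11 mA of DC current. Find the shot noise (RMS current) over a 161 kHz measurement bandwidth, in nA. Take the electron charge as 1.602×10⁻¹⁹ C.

12.7 nA

I_n = √(2qI·B)
2qI·B = 2 × 1.602×10⁻¹⁹ × 3.11×10⁻³ × 1.61×10⁵ = 1.60×10⁻¹⁶ A²
I_n = √(1.60×10⁻¹⁶) = 1.27×10⁻⁸ A = 12.7 nA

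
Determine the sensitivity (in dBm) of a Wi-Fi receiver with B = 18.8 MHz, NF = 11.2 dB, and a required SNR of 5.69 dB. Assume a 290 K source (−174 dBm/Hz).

−84.4 dBm

Sensitivity = −174 + 10 log₁₀(B) + NF + SNR_min
= −174 + 72.74 + 11.2 + 5.69
= −84.37 dBm → −84.4 dBm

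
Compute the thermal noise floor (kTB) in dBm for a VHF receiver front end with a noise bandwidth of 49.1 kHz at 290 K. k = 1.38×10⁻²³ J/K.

P_n = kTB = 1.38×10⁻²³ × 290 × 4.91×10⁴ = 1.96×10⁻¹⁶ W
In dBm: 10 log₁₀(1.96×10⁻¹⁶ / 10⁻³) = −127.1 dBm

−127.1 dBm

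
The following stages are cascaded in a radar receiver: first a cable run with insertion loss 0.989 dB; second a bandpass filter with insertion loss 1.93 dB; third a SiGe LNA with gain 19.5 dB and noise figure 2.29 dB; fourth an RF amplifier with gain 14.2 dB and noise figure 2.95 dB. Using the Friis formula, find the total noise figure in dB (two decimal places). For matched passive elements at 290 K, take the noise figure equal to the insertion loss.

Convert to linear (a loss of L dB is a gain of −L dB): F_i = 10^(NF_i/10), G_i = 10^(G_i,dB/10)
  Stage 1: F_1 = 10^(0.989/10) = 1.256, G_1 = 10^(−0.989/10) = 0.7963
  Stage 2: F_2 = 10^(1.93/10) = 1.560, G_2 = 10^(−1.93/10) = 0.6412
  Stage 3: F_3 = 10^(2.29/10) = 1.694, G_3 = 10^(19.5/10) = 89.13
  Stage 4: F_4 = 10^(2.95/10) = 1.972, G_4 = 10^(14.2/10) = 26.30
Friis cascade:
  F = 1.256 + (1.560 − 1)/0.7963 + (1.694 − 1)/0.5106 + (1.972 − 1)/45.51 = 3.340
NF = 10 log₁₀(3.340) = 5.24 dB

5.24 dB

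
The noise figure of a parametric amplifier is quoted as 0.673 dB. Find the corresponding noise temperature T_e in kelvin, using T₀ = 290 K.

48.6 K

F = 10^(0.673/10) = 1.16762
T_e = (F − 1)·T₀ = (1.16762 − 1) × 290 = 48.6 K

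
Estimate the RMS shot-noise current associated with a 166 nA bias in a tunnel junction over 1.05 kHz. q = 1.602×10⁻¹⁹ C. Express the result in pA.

I_n = √(2qI·B)
2qI·B = 2 × 1.602×10⁻¹⁹ × 1.66×10⁻⁷ × 1.05×10³ = 5.58×10⁻²³ A²
I_n = √(5.58×10⁻²³) = 7.47×10⁻¹² A = 7.47 pA

7.47 pA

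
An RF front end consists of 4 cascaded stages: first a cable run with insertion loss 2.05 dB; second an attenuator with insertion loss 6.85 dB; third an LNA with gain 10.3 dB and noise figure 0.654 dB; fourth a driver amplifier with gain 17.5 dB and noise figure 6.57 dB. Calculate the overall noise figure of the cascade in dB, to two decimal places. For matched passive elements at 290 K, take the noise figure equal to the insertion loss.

Convert to linear (a loss of L dB is a gain of −L dB): F_i = 10^(NF_i/10), G_i = 10^(G_i,dB/10)
  Stage 1: F_1 = 10^(2.05/10) = 1.603, G_1 = 10^(−2.05/10) = 0.6237
  Stage 2: F_2 = 10^(6.85/10) = 4.842, G_2 = 10^(−6.85/10) = 0.2065
  Stage 3: F_3 = 10^(0.654/10) = 1.163, G_3 = 10^(10.3/10) = 10.72
  Stage 4: F_4 = 10^(6.57/10) = 4.539, G_4 = 10^(17.5/10) = 56.23
Friis cascade:
  F = 1.603 + (4.842 − 1)/0.6237 + (1.163 − 1)/0.1288 + (4.539 − 1)/1.380 = 11.59
NF = 10 log₁₀(11.59) = 10.64 dB

10.64 dB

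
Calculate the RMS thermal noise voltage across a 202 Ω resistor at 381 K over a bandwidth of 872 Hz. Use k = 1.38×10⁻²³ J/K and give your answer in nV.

60.9 nV

V_n = √(4kTRB)
4kTRB = 4 × 1.38×10⁻²³ × 381 × 2.02×10² × 8.72×10² = 3.70×10⁻¹⁵ V²
V_n = √(3.70×10⁻¹⁵) = 6.09×10⁻⁸ V = 60.9 nV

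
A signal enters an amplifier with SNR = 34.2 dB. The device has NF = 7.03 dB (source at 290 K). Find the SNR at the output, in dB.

27.17 dB

By definition F = SNR_in/SNR_out, so in dB: SNR_out = SNR_in − NF
SNR_out = 34.2 − 7.03 = 27.17 dB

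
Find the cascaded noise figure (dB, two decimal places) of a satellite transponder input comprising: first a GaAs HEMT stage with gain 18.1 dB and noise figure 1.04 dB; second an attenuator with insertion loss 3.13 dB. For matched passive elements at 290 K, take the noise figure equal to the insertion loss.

Convert to linear (a loss of L dB is a gain of −L dB): F_i = 10^(NF_i/10), G_i = 10^(G_i,dB/10)
  Stage 1: F_1 = 10^(1.04/10) = 1.271, G_1 = 10^(18.1/10) = 64.57
  Stage 2: F_2 = 10^(3.13/10) = 2.056, G_2 = 10^(−3.13/10) = 0.4864
Friis cascade:
  F = 1.271 + (2.056 − 1)/64.57 = 1.287
NF = 10 log₁₀(1.287) = 1.10 dB

1.10 dB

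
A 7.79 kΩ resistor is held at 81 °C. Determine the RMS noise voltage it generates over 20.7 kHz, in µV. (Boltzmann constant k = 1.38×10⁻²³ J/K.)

T = 81 °C + 273.15 = 354.15 K
V_n = √(4kTRB)
4kTRB = 4 × 1.38×10⁻²³ × 354.15 × 7.79×10³ × 2.07×10⁴ = 3.15×10⁻¹² V²
V_n = √(3.15×10⁻¹²) = 1.78×10⁻⁶ V = 1.78 µV

1.78 µV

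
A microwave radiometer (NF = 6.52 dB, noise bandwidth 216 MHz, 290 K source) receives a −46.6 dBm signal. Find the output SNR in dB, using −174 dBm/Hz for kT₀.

37.5 dB

Noise floor: N = −174 + 10 log₁₀(B) + NF
10 log₁₀(2.16×10⁸) = 83.34 dB
N = −174 + 83.34 + 6.52 = −84.14 dBm
SNR = P_sig − N = −46.6 − (−84.14) = 37.54 dB → 37.5 dB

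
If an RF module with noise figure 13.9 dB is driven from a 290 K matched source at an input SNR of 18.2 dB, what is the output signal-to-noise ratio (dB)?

4.3 dB

By definition F = SNR_in/SNR_out, so in dB: SNR_out = SNR_in − NF
SNR_out = 18.2 − 13.9 = 4.3 dB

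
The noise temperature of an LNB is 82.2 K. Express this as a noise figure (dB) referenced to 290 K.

1.08 dB

F = 1 + T_e/T₀ = 1 + 82.2/290 = 1.28345
NF = 10 log₁₀(1.28345) = 1.08 dB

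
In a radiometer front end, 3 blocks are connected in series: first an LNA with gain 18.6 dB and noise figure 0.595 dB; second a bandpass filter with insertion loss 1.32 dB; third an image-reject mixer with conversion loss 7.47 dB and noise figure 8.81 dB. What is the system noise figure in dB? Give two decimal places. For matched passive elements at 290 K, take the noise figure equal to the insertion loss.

Convert to linear (a loss of L dB is a gain of −L dB): F_i = 10^(NF_i/10), G_i = 10^(G_i,dB/10)
  Stage 1: F_1 = 10^(0.595/10) = 1.147, G_1 = 10^(18.6/10) = 72.44
  Stage 2: F_2 = 10^(1.32/10) = 1.355, G_2 = 10^(−1.32/10) = 0.7379
  Stage 3: F_3 = 10^(8.81/10) = 7.603, G_3 = 10^(−7.47/10) = 0.1791
Friis cascade:
  F = 1.147 + (1.355 − 1)/72.44 + (7.603 − 1)/53.46 = 1.275
NF = 10 log₁₀(1.275) = 1.06 dB

1.06 dB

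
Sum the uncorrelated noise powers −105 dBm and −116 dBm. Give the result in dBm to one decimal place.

Convert to linear, add, convert back:
P₁ = 3.16×10⁻¹⁴ W, P₂ = 2.51×10⁻¹⁵ W
P_tot = 3.41×10⁻¹⁴ W → 10 log₁₀(P_tot / 10⁻³) = −104.7 dBm

−104.7 dBm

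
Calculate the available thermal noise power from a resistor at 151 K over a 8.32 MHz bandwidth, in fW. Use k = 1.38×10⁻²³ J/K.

P_n = kTB = 1.38×10⁻²³ × 151 × 8.32×10⁶ = 1.73×10⁻¹⁴ W = 17.3 fW

17.3 fW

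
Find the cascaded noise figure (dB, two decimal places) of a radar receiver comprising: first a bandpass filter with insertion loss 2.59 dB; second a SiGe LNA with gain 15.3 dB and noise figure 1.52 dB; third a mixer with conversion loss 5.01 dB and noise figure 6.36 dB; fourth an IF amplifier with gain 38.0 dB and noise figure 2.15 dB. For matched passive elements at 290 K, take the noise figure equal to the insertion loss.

Convert to linear (a loss of L dB is a gain of −L dB): F_i = 10^(NF_i/10), G_i = 10^(G_i,dB/10)
  Stage 1: F_1 = 10^(2.59/10) = 1.816, G_1 = 10^(−2.59/10) = 0.5508
  Stage 2: F_2 = 10^(1.52/10) = 1.419, G_2 = 10^(15.3/10) = 33.88
  Stage 3: F_3 = 10^(6.36/10) = 4.325, G_3 = 10^(−5.01/10) = 0.3155
  Stage 4: F_4 = 10^(2.15/10) = 1.641, G_4 = 10^(38.0/10) = 6310
Friis cascade:
  F = 1.816 + (1.419 − 1)/0.5508 + (4.325 − 1)/18.66 + (1.641 − 1)/5.888 = 2.863
NF = 10 log₁₀(2.863) = 4.57 dB

4.57 dB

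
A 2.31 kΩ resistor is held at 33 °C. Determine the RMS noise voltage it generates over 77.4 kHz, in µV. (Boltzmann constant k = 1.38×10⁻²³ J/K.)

1.74 µV

T = 33 °C + 273.15 = 306.15 K
V_n = √(4kTRB)
4kTRB = 4 × 1.38×10⁻²³ × 306.15 × 2.31×10³ × 7.74×10⁴ = 3.02×10⁻¹² V²
V_n = √(3.02×10⁻¹²) = 1.74×10⁻⁶ V = 1.74 µV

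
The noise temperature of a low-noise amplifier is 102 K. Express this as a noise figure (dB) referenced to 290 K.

F = 1 + T_e/T₀ = 1 + 102/290 = 1.35172
NF = 10 log₁₀(1.35172) = 1.31 dB

1.31 dB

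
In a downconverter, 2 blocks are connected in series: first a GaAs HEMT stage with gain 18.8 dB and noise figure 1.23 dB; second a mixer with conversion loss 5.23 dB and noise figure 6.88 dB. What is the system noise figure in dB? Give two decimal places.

1.39 dB

Convert to linear (a loss of L dB is a gain of −L dB): F_i = 10^(NF_i/10), G_i = 10^(G_i,dB/10)
  Stage 1: F_1 = 10^(1.23/10) = 1.327, G_1 = 10^(18.8/10) = 75.86
  Stage 2: F_2 = 10^(6.88/10) = 4.875, G_2 = 10^(−5.23/10) = 0.2999
Friis cascade:
  F = 1.327 + (4.875 − 1)/75.86 = 1.378
NF = 10 log₁₀(1.378) = 1.39 dB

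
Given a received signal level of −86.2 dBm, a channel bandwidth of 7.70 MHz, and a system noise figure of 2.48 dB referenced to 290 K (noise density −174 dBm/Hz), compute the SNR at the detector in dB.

Noise floor: N = −174 + 10 log₁₀(B) + NF
10 log₁₀(7.70×10⁶) = 68.86 dB
N = −174 + 68.86 + 2.48 = −102.66 dBm
SNR = P_sig − N = −86.2 − (−102.66) = 16.46 dB → 16.5 dB

16.5 dB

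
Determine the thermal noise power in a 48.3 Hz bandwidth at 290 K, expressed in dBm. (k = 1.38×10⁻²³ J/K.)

P_n = kTB = 1.38×10⁻²³ × 290 × 4.83×10¹ = 1.93×10⁻¹⁹ W
In dBm: 10 log₁₀(1.93×10⁻¹⁹ / 10⁻³) = −157.1 dBm

−157.1 dBm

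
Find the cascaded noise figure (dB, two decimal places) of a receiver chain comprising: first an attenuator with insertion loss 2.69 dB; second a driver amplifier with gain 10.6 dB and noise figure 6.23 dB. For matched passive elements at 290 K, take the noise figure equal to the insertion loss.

8.92 dB

Convert to linear (a loss of L dB is a gain of −L dB): F_i = 10^(NF_i/10), G_i = 10^(G_i,dB/10)
  Stage 1: F_1 = 10^(2.69/10) = 1.858, G_1 = 10^(−2.69/10) = 0.5383
  Stage 2: F_2 = 10^(6.23/10) = 4.198, G_2 = 10^(10.6/10) = 11.48
Friis cascade:
  F = 1.858 + (4.198 − 1)/0.5383 = 7.798
NF = 10 log₁₀(7.798) = 8.92 dB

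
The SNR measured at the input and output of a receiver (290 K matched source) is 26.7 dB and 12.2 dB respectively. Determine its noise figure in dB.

NF (dB) = SNR_in(dB) − SNR_out(dB) when the source is at T₀
NF = 26.7 − 12.2 = 14.5 dB

14.5 dB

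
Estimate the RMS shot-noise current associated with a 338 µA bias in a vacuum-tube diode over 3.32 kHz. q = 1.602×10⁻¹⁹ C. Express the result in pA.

600 pA

I_n = √(2qI·B)
2qI·B = 2 × 1.602×10⁻¹⁹ × 3.38×10⁻⁴ × 3.32×10³ = 3.60×10⁻¹⁹ A²
I_n = √(3.60×10⁻¹⁹) = 6.00×10⁻¹⁰ A = 600 pA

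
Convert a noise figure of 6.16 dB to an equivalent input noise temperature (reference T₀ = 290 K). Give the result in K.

F = 10^(6.16/10) = 4.13048
T_e = (F − 1)·T₀ = (4.13048 − 1) × 290 = 908 K

908 K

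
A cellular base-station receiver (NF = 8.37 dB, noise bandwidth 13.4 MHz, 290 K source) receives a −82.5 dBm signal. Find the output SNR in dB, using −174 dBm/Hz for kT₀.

11.9 dB

Noise floor: N = −174 + 10 log₁₀(B) + NF
10 log₁₀(1.34×10⁷) = 71.27 dB
N = −174 + 71.27 + 8.37 = −94.36 dBm
SNR = P_sig − N = −82.5 − (−94.36) = 11.86 dB → 11.9 dB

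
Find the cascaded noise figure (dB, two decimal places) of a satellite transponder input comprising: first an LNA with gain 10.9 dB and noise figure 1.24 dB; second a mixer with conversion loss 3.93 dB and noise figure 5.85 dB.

Convert to linear (a loss of L dB is a gain of −L dB): F_i = 10^(NF_i/10), G_i = 10^(G_i,dB/10)
  Stage 1: F_1 = 10^(1.24/10) = 1.330, G_1 = 10^(10.9/10) = 12.30
  Stage 2: F_2 = 10^(5.85/10) = 3.846, G_2 = 10^(−3.93/10) = 0.4046
Friis cascade:
  F = 1.330 + (3.846 − 1)/12.30 = 1.562
NF = 10 log₁₀(1.562) = 1.94 dB

1.94 dB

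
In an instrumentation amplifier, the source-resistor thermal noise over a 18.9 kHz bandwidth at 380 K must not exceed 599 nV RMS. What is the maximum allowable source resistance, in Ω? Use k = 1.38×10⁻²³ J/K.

Johnson–Nyquist: V_n = √(4kTRB) ⇒ R = V_n² / (4kTB)
4kTB = 4 × 1.38×10⁻²³ × 380 × 1.89×10⁴ = 3.96×10⁻¹⁶
R = (5.99×10⁻⁷)² / 3.96×10⁻¹⁶ = 9.05×10² Ω = 905 Ω

905 Ω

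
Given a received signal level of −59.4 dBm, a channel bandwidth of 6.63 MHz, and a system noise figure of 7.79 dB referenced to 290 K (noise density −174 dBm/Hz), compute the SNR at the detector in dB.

Noise floor: N = −174 + 10 log₁₀(B) + NF
10 log₁₀(6.63×10⁶) = 68.22 dB
N = −174 + 68.22 + 7.79 = −97.99 dBm
SNR = P_sig − N = −59.4 − (−97.99) = 38.59 dB → 38.6 dB

38.6 dB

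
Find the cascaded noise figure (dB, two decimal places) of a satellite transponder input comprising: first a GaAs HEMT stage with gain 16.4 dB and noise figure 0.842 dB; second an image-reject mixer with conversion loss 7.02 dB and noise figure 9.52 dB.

Convert to linear (a loss of L dB is a gain of −L dB): F_i = 10^(NF_i/10), G_i = 10^(G_i,dB/10)
  Stage 1: F_1 = 10^(0.842/10) = 1.214, G_1 = 10^(16.4/10) = 43.65
  Stage 2: F_2 = 10^(9.52/10) = 8.954, G_2 = 10^(−7.02/10) = 0.1986
Friis cascade:
  F = 1.214 + (8.954 − 1)/43.65 = 1.396
NF = 10 log₁₀(1.396) = 1.45 dB

1.45 dB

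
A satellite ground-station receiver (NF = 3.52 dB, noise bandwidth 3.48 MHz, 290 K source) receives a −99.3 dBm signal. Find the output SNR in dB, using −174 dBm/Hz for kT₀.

5.8 dB

Noise floor: N = −174 + 10 log₁₀(B) + NF
10 log₁₀(3.48×10⁶) = 65.42 dB
N = −174 + 65.42 + 3.52 = −105.06 dBm
SNR = P_sig − N = −99.3 − (−105.06) = 5.76 dB → 5.8 dB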